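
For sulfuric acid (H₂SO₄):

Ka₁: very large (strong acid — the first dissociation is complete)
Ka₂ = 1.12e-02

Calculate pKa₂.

pKa₂ = -log(Ka₂) = -log(1.12e-02) = 1.95.

pK_{a2} = 1.95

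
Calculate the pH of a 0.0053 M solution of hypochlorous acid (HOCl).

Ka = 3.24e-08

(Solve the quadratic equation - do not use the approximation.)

x² + Ka×x - Ka×C = 0. Using quadratic formula: [H⁺] = 1.3088e-05

pH = 4.88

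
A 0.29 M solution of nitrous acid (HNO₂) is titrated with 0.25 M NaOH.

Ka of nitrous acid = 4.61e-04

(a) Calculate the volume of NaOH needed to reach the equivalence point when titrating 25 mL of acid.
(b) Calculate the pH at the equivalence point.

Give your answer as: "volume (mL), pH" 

moles acid = 0.29 × 25/1000 = 0.00725 mol; V_base = moles/0.25 × 1000 = 29.0 mL. At equivalence only the conjugate base is present: [A⁻] = 0.00725/0.054 = 1.3426e-01 M. Kb = Kw/Ka = 2.17e-11; [OH⁻] = √(Kb × [A⁻]) = 1.7066e-06; pOH = 5.77; pH = 14 - pOH = 8.23.

V = 29.0 mL, pH = 8.23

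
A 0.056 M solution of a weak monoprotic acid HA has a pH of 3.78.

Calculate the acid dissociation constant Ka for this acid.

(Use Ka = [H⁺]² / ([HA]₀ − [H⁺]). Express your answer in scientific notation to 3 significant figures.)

[H⁺] = 10^(−pH) = 10^(−3.78) = 1.660e-04 M. For HA ⇌ H⁺ + A⁻, Ka = [H⁺][A⁻]/[HA] = [H⁺]² / ([HA]₀ − [H⁺]) = (1.660e-04)² / (0.056 − 1.660e-04) = 4.93e-07.

K_a = 4.93e-07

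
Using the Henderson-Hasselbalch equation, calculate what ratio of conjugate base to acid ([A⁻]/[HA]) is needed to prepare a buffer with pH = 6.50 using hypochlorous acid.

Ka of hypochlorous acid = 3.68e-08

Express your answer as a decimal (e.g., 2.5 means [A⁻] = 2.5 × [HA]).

pKa = -log(3.68e-08) = 7.4342. pH = pKa + log([A⁻]/[HA]), so log([A⁻]/[HA]) = pH − pKa = 6.50 − 7.4342 = -0.9342. [A⁻]/[HA] = 10^(-0.9342) = 0.116

[A⁻]/[HA] = 0.116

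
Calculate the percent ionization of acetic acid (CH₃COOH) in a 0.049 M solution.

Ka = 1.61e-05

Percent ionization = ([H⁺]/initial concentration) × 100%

Using Ka equilibrium: x² + Ka×x - Ka×C = 0. Solving: [H⁺] = 8.8019e-04. Percent = (8.8019e-04/0.049) × 100

Percent ionization = 1.8%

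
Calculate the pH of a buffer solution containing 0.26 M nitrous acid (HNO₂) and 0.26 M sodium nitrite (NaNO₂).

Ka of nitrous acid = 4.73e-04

pKa = -log(4.73e-04) = 3.33. pH = pKa + log([A⁻]/[HA]) = 3.33 + log(0.26/0.26)

pH = 3.33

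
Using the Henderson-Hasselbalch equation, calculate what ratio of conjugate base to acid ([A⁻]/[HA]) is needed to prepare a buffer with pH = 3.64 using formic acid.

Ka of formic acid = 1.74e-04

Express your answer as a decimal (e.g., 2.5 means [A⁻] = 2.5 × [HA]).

pKa = -log(1.74e-04) = 3.7595. pH = pKa + log([A⁻]/[HA]), so log([A⁻]/[HA]) = pH − pKa = 3.64 − 3.7595 = -0.1195. [A⁻]/[HA] = 10^(-0.1195) = 0.760

[A⁻]/[HA] = 0.760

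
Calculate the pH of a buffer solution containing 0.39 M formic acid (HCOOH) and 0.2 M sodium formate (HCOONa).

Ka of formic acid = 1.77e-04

pKa = -log(1.77e-04) = 3.75. pH = pKa + log([A⁻]/[HA]) = 3.75 + log(0.2/0.39)

pH = 3.46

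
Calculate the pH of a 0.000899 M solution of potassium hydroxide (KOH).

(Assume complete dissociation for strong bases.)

[OH⁻] = 0.000899 M for strong base. pOH = -log[OH⁻] = 3.05, pH = 14 - pOH

pH = 10.95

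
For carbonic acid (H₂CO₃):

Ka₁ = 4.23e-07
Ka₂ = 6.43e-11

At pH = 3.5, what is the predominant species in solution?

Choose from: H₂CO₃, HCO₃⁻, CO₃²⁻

pKa₁ = 6.37, pKa₂ = 10.19. For a polyprotic acid the predominant species crosses at each pKa: below pKa_n the protonated form dominates, above it the deprotonated form does. At pH = 3.5, the predominant species is H₂CO₃.

H₂CO₃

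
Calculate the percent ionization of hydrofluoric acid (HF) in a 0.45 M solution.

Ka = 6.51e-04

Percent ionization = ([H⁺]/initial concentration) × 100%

Using Ka equilibrium: x² + Ka×x - Ka×C = 0. Solving: [H⁺] = 1.6793e-02. Percent = (1.6793e-02/0.45) × 100

Percent ionization = 3.73%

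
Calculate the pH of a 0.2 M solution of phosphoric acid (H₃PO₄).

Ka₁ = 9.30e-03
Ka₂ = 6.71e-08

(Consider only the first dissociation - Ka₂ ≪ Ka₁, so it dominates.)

First dissociation dominates. From Ka₁ = [H⁺][HA⁻]/[H₂A], x² + Ka₁·x − Ka₁·C = 0 with C = 0.2 M and Ka₁ = 9.30e-03. Solving: [H⁺] = (−Ka₁ + √(Ka₁² + 4·Ka₁·C)) / 2 = 3.8728e-02 M. pH = -log(3.8728e-02) = 1.41.

pH = 1.41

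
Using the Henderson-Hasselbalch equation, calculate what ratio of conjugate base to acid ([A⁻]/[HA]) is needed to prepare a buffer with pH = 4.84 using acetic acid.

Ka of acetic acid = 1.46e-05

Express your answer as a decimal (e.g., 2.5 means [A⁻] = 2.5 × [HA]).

pKa = -log(1.46e-05) = 4.8356. pH = pKa + log([A⁻]/[HA]), so log([A⁻]/[HA]) = pH − pKa = 4.84 − 4.8356 = 0.0044. [A⁻]/[HA] = 10^(0.0044) = 1.01

[A⁻]/[HA] = 1.01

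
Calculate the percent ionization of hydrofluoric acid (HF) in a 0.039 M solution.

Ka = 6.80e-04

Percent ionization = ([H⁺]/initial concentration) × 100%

Using Ka equilibrium: x² + Ka×x - Ka×C = 0. Solving: [H⁺] = 4.8210e-03. Percent = (4.8210e-03/0.039) × 100

Percent ionization = 12.4%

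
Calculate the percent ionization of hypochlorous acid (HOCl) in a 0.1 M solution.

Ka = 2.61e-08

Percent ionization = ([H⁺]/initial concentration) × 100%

Using Ka equilibrium: x² + Ka×x - Ka×C = 0. Solving: [H⁺] = 5.1075e-05. Percent = (5.1075e-05/0.1) × 100

Percent ionization = 0.0511%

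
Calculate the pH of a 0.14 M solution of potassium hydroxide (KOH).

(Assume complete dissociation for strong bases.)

[OH⁻] = 0.14 M for strong base. pOH = -log[OH⁻] = 0.85, pH = 14 - pOH

pH = 13.15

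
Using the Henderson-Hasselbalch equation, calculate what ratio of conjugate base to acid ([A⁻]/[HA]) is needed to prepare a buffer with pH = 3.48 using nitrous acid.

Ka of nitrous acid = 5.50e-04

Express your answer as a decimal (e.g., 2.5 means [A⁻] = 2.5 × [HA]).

pKa = -log(5.50e-04) = 3.2596. pH = pKa + log([A⁻]/[HA]), so log([A⁻]/[HA]) = pH − pKa = 3.48 − 3.2596 = 0.2204. [A⁻]/[HA] = 10^(0.2204) = 1.66

[A⁻]/[HA] = 1.66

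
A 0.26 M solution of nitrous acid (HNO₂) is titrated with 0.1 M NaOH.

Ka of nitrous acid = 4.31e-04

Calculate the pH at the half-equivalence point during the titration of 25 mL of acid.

At half-equivalence [HA] = [A⁻], so Henderson-Hasselbalch gives pH = pKa = -log(4.31e-04) = 3.37.

pH = pKa = 3.37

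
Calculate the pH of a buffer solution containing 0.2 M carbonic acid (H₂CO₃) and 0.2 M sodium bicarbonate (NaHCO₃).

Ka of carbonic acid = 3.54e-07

pKa = -log(3.54e-07) = 6.45. pH = pKa + log([A⁻]/[HA]) = 6.45 + log(0.2/0.2)

pH = 6.45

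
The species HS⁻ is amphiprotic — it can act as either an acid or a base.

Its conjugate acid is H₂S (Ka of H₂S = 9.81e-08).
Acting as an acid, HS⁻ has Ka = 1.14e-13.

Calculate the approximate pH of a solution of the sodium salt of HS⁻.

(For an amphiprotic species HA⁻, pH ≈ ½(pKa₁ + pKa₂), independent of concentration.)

pKa₁ = -log(9.81e-08) = 7.01; pKa₂ = -log(1.14e-13) = 12.94. For an amphiprotic species, pH ≈ ½(pKa₁ + pKa₂) = ½(7.01 + 12.94) = 9.98.

pH = 9.98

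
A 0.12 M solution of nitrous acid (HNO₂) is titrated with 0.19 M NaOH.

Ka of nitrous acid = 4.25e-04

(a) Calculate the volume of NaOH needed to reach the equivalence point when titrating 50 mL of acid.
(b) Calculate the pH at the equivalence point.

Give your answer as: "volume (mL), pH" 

moles acid = 0.12 × 50/1000 = 0.006 mol; V_base = moles/0.19 × 1000 = 31.6 mL. At equivalence only the conjugate base is present: [A⁻] = 0.006/0.082 = 7.3548e-02 M. Kb = Kw/Ka = 2.35e-11; [OH⁻] = √(Kb × [A⁻]) = 1.3155e-06; pOH = 5.88; pH = 14 - pOH = 8.12.

V = 31.6 mL, pH = 8.12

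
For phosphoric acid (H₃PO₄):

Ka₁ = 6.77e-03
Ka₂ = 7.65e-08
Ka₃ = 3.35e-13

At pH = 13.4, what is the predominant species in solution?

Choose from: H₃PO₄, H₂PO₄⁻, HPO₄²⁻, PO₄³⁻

pKa₁ = 2.17, pKa₂ = 7.12, pKa₃ = 12.47. For a polyprotic acid the predominant species crosses at each pKa: below pKa_n the protonated form dominates, above it the deprotonated form does. At pH = 13.4, the predominant species is PO₄³⁻.

PO₄³⁻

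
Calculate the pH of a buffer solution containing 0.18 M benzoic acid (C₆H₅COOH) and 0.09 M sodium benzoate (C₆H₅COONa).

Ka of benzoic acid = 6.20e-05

pKa = -log(6.20e-05) = 4.21. pH = pKa + log([A⁻]/[HA]) = 4.21 + log(0.09/0.18)

pH = 3.91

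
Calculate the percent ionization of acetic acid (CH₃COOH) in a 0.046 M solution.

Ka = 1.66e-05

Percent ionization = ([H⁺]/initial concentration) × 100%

Using Ka equilibrium: x² + Ka×x - Ka×C = 0. Solving: [H⁺] = 8.6558e-04. Percent = (8.6558e-04/0.046) × 100

Percent ionization = 1.88%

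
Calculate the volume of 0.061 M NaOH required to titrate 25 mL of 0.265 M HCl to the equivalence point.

At equivalence: moles acid = moles base. moles HCl = 0.265 × 25/1000 = 0.006625 mol. V_base = moles / 0.061 × 1000 = 108.6 mL.

V_{base} = 108.6 mL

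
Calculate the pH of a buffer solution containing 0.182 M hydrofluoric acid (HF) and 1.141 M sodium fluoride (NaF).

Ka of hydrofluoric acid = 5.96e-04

pKa = -log(5.96e-04) = 3.22. pH = pKa + log([A⁻]/[HA]) = 3.22 + log(1.141/0.182)

pH = 4.02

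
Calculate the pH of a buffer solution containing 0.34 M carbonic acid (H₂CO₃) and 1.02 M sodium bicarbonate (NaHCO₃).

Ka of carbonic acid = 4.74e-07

pKa = -log(4.74e-07) = 6.32. pH = pKa + log([A⁻]/[HA]) = 6.32 + log(1.02/0.34)

pH = 6.80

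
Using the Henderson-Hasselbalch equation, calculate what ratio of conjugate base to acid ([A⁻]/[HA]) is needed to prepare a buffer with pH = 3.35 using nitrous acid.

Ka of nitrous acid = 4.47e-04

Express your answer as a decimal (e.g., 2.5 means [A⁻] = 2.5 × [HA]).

pKa = -log(4.47e-04) = 3.3497. pH = pKa + log([A⁻]/[HA]), so log([A⁻]/[HA]) = pH − pKa = 3.35 − 3.3497 = 0.0003. [A⁻]/[HA] = 10^(0.0003) = 1.00

[A⁻]/[HA] = 1.00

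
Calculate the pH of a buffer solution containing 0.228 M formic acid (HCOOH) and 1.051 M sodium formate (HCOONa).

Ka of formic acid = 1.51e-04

pKa = -log(1.51e-04) = 3.82. pH = pKa + log([A⁻]/[HA]) = 3.82 + log(1.051/0.228)

pH = 4.48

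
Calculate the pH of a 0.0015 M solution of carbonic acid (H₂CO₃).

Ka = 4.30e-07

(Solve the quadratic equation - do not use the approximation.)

x² + Ka×x - Ka×C = 0. Using quadratic formula: [H⁺] = 2.5183e-05

pH = 4.60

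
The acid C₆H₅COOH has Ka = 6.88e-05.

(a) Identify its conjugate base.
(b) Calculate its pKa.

(a) The conjugate base is formed by removing one H⁺ from C₆H₅COOH, giving C₆H₅COO⁻. (b) pKa = -log(Ka) = -log(6.88e-05) = 4.16.

Conjugate base: C₆H₅COO⁻; pK_a = 4.16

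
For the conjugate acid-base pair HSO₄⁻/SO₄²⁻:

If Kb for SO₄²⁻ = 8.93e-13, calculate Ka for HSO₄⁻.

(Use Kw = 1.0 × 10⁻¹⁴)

For a conjugate pair Ka × Kb = Kw, so Ka = Kw/Kb = 1.0 × 10⁻¹⁴ / 8.93e-13 = 1.12e-02.

K_a = 1.12e-02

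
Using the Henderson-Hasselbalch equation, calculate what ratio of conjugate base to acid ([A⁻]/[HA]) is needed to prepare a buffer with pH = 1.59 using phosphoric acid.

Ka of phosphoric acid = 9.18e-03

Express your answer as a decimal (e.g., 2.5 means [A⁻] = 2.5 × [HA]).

pKa = -log(9.18e-03) = 2.0372. pH = pKa + log([A⁻]/[HA]), so log([A⁻]/[HA]) = pH − pKa = 1.59 − 2.0372 = -0.4472. [A⁻]/[HA] = 10^(-0.4472) = 0.357

[A⁻]/[HA] = 0.357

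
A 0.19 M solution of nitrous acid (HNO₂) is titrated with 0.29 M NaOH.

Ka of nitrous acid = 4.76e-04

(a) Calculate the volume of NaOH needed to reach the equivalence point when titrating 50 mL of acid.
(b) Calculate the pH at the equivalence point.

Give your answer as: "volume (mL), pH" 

moles acid = 0.19 × 50/1000 = 0.0095 mol; V_base = moles/0.29 × 1000 = 32.8 mL. At equivalence only the conjugate base is present: [A⁻] = 0.0095/0.083 = 1.1479e-01 M. Kb = Kw/Ka = 2.10e-11; [OH⁻] = √(Kb × [A⁻]) = 1.5529e-06; pOH = 5.81; pH = 14 - pOH = 8.19.

V = 32.8 mL, pH = 8.19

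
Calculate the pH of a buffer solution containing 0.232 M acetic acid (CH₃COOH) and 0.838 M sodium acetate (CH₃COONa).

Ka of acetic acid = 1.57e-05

pKa = -log(1.57e-05) = 4.80. pH = pKa + log([A⁻]/[HA]) = 4.80 + log(0.838/0.232)

pH = 5.36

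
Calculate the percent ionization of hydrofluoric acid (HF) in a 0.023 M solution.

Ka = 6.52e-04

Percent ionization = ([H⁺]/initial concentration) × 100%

Using Ka equilibrium: x² + Ka×x - Ka×C = 0. Solving: [H⁺] = 3.5602e-03. Percent = (3.5602e-03/0.023) × 100

Percent ionization = 15.5%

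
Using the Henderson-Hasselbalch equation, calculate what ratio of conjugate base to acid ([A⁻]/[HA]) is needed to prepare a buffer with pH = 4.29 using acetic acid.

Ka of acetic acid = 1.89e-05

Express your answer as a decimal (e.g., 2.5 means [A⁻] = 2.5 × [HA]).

pKa = -log(1.89e-05) = 4.7235. pH = pKa + log([A⁻]/[HA]), so log([A⁻]/[HA]) = pH − pKa = 4.29 − 4.7235 = -0.4335. [A⁻]/[HA] = 10^(-0.4335) = 0.369

[A⁻]/[HA] = 0.369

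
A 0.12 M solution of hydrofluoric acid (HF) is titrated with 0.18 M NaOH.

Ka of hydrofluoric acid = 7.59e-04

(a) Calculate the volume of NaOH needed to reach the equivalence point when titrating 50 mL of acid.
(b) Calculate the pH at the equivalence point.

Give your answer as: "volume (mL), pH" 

moles acid = 0.12 × 50/1000 = 0.006 mol; V_base = moles/0.18 × 1000 = 33.3 mL. At equivalence only the conjugate base is present: [A⁻] = 0.006/0.083 = 7.2000e-02 M. Kb = Kw/Ka = 1.32e-11; [OH⁻] = √(Kb × [A⁻]) = 9.7397e-07; pOH = 6.01; pH = 14 - pOH = 7.99.

V = 33.3 mL, pH = 7.99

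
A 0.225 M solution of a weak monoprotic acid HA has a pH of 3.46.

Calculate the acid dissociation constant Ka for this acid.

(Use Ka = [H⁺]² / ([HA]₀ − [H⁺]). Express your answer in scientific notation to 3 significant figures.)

[H⁺] = 10^(−pH) = 10^(−3.46) = 3.467e-04 M. For HA ⇌ H⁺ + A⁻, Ka = [H⁺][A⁻]/[HA] = [H⁺]² / ([HA]₀ − [H⁺]) = (3.467e-04)² / (0.225 − 3.467e-04) = 5.35e-07.

K_a = 5.35e-07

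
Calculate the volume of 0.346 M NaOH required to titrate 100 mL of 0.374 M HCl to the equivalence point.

At equivalence: moles acid = moles base. moles HCl = 0.374 × 100/1000 = 0.0374 mol. V_base = moles / 0.346 × 1000 = 108.1 mL.

V_{base} = 108.1 mL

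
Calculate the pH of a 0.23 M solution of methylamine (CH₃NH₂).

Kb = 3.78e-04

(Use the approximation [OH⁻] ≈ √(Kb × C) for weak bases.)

[OH⁻] = √(Kb × C) = √(3.78e-04 × 0.23) = 9.3242e-03. pOH = 2.03, pH = 14 - pOH

pH = 11.97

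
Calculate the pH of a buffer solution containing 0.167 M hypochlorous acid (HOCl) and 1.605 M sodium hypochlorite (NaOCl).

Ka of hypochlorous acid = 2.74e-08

pKa = -log(2.74e-08) = 7.56. pH = pKa + log([A⁻]/[HA]) = 7.56 + log(1.605/0.167)

pH = 8.55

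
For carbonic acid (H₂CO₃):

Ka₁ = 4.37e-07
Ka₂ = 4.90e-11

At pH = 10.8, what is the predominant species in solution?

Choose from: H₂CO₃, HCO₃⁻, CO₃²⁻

pKa₁ = 6.36, pKa₂ = 10.31. For a polyprotic acid the predominant species crosses at each pKa: below pKa_n the protonated form dominates, above it the deprotonated form does. At pH = 10.8, the predominant species is CO₃²⁻.

CO₃²⁻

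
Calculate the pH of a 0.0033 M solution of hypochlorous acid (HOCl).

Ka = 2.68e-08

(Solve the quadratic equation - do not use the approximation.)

x² + Ka×x - Ka×C = 0. Using quadratic formula: [H⁺] = 9.3909e-06

pH = 5.03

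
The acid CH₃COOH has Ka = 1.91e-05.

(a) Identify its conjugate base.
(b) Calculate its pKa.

(a) The conjugate base is formed by removing one H⁺ from CH₃COOH, giving CH₃COO⁻. (b) pKa = -log(Ka) = -log(1.91e-05) = 4.72.

Conjugate base: CH₃COO⁻; pK_a = 4.72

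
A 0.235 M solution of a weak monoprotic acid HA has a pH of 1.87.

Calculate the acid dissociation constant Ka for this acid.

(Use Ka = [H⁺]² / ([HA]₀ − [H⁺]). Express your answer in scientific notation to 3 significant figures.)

[H⁺] = 10^(−pH) = 10^(−1.87) = 1.349e-02 M. For HA ⇌ H⁺ + A⁻, Ka = [H⁺][A⁻]/[HA] = [H⁺]² / ([HA]₀ − [H⁺]) = (1.349e-02)² / (0.235 − 1.349e-02) = 8.21e-04.

K_a = 8.21e-04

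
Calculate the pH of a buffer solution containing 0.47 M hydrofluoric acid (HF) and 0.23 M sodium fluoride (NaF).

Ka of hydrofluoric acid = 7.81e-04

pKa = -log(7.81e-04) = 3.11. pH = pKa + log([A⁻]/[HA]) = 3.11 + log(0.23/0.47)

pH = 2.80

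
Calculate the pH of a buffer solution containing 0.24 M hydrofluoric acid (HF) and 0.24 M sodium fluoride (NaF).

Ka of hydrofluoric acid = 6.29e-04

pKa = -log(6.29e-04) = 3.20. pH = pKa + log([A⁻]/[HA]) = 3.20 + log(0.24/0.24)

pH = 3.20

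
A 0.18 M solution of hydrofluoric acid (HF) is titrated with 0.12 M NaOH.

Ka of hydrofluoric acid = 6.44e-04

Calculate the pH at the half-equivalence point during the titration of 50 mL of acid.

At half-equivalence [HA] = [A⁻], so Henderson-Hasselbalch gives pH = pKa = -log(6.44e-04) = 3.19.

pH = pKa = 3.19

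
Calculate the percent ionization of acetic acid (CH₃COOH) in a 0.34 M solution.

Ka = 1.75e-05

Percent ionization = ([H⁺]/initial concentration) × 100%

Using Ka equilibrium: x² + Ka×x - Ka×C = 0. Solving: [H⁺] = 2.4305e-03. Percent = (2.4305e-03/0.34) × 100

Percent ionization = 0.715%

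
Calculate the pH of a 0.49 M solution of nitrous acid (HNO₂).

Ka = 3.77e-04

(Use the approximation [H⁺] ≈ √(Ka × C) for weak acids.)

[H⁺] = √(Ka × C) = √(3.77e-04 × 0.49) = 1.3592e-02. pH = -log(1.3592e-02)

pH = 1.87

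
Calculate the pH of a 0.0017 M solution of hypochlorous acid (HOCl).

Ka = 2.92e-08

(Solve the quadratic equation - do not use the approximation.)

x² + Ka×x - Ka×C = 0. Using quadratic formula: [H⁺] = 7.0310e-06

pH = 5.15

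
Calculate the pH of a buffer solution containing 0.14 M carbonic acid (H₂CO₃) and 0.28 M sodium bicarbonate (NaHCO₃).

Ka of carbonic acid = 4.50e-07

pKa = -log(4.50e-07) = 6.35. pH = pKa + log([A⁻]/[HA]) = 6.35 + log(0.28/0.14)

pH = 6.65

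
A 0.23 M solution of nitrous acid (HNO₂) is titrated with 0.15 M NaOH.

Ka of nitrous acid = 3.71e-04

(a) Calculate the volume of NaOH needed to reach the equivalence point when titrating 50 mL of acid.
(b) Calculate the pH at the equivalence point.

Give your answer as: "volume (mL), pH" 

moles acid = 0.23 × 50/1000 = 0.0115 mol; V_base = moles/0.15 × 1000 = 76.7 mL. At equivalence only the conjugate base is present: [A⁻] = 0.0115/0.127 = 9.0789e-02 M. Kb = Kw/Ka = 2.70e-11; [OH⁻] = √(Kb × [A⁻]) = 1.5643e-06; pOH = 5.81; pH = 14 - pOH = 8.19.

V = 76.7 mL, pH = 8.19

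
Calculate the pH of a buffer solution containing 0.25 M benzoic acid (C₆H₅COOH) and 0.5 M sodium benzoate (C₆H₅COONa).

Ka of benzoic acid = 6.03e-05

pKa = -log(6.03e-05) = 4.22. pH = pKa + log([A⁻]/[HA]) = 4.22 + log(0.5/0.25)

pH = 4.52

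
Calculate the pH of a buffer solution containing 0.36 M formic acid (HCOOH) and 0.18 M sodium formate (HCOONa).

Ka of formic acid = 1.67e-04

pKa = -log(1.67e-04) = 3.78. pH = pKa + log([A⁻]/[HA]) = 3.78 + log(0.18/0.36)

pH = 3.48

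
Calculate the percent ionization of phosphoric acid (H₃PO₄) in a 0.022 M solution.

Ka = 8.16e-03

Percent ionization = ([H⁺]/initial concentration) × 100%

Using Ka equilibrium: x² + Ka×x - Ka×C = 0. Solving: [H⁺] = 9.9259e-03. Percent = (9.9259e-03/0.022) × 100

Percent ionization = 45.1%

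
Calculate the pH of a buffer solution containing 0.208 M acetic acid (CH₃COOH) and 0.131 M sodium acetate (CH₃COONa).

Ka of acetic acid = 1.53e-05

pKa = -log(1.53e-05) = 4.82. pH = pKa + log([A⁻]/[HA]) = 4.82 + log(0.131/0.208)

pH = 4.61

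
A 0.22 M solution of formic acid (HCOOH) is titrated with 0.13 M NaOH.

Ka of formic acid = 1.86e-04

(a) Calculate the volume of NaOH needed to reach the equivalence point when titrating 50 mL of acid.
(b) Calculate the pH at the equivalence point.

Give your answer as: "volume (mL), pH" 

moles acid = 0.22 × 50/1000 = 0.011 mol; V_base = moles/0.13 × 1000 = 84.6 mL. At equivalence only the conjugate base is present: [A⁻] = 0.011/0.135 = 8.1714e-02 M. Kb = Kw/Ka = 5.38e-11; [OH⁻] = √(Kb × [A⁻]) = 2.0960e-06; pOH = 5.68; pH = 14 - pOH = 8.32.

V = 84.6 mL, pH = 8.32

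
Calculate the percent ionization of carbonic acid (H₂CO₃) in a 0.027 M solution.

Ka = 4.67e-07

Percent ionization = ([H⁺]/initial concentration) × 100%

Using Ka equilibrium: x² + Ka×x - Ka×C = 0. Solving: [H⁺] = 1.1206e-04. Percent = (1.1206e-04/0.027) × 100

Percent ionization = 0.415%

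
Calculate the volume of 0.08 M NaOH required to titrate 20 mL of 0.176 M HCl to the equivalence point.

At equivalence: moles acid = moles base. moles HCl = 0.176 × 20/1000 = 0.00352 mol. V_base = moles / 0.08 × 1000 = 44.0 mL.

V_{base} = 44.0 mL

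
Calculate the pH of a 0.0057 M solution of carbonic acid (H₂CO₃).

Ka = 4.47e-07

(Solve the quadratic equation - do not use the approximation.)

x² + Ka×x - Ka×C = 0. Using quadratic formula: [H⁺] = 5.0254e-05

pH = 4.30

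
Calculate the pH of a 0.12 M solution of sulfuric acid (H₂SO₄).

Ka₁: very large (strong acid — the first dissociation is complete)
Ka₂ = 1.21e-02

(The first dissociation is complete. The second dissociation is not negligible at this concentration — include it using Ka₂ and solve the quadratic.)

First dissociation is complete: [H⁺]₀ = [HSO₄⁻]₀ = C = 0.12 M. Second dissociation HSO₄⁻ ⇌ H⁺ + SO₄²⁻: let x = [SO₄²⁻]. Ka₂ = (C + x)·x / (C − x) = 1.21e-02 → x² + (C + Ka₂)·x − Ka₂·C = 0 → x² + 0.13210·x − 1.452e-03 = 0. x = (−0.13210 + √(0.13210² + 4 × 1.452e-03)) / 2 = 1.0204e-02 M. [H⁺] = C + x = 0.12 + 1.0204e-02 = 1.3020e-01 M. pH = -log(1.3020e-01) = 0.89.

pH = 0.89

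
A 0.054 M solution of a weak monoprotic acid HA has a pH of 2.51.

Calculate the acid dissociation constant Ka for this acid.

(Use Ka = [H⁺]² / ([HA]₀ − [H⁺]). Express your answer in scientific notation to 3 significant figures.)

[H⁺] = 10^(−pH) = 10^(−2.51) = 3.090e-03 M. For HA ⇌ H⁺ + A⁻, Ka = [H⁺][A⁻]/[HA] = [H⁺]² / ([HA]₀ − [H⁺]) = (3.090e-03)² / (0.054 − 3.090e-03) = 1.88e-04.

K_a = 1.88e-04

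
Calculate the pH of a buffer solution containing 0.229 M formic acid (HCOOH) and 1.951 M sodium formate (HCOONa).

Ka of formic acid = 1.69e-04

pKa = -log(1.69e-04) = 3.77. pH = pKa + log([A⁻]/[HA]) = 3.77 + log(1.951/0.229)

pH = 4.70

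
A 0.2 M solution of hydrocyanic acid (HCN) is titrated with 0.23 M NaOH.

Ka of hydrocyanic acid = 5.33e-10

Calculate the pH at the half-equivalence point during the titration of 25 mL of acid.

At half-equivalence [HA] = [A⁻], so Henderson-Hasselbalch gives pH = pKa = -log(5.33e-10) = 9.27.

pH = pKa = 9.27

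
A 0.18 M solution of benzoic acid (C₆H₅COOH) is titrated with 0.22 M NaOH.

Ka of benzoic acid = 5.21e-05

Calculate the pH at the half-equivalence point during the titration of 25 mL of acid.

At half-equivalence [HA] = [A⁻], so Henderson-Hasselbalch gives pH = pKa = -log(5.21e-05) = 4.28.

pH = pKa = 4.28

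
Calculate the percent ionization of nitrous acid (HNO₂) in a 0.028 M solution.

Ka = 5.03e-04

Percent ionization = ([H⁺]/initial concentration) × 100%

Using Ka equilibrium: x² + Ka×x - Ka×C = 0. Solving: [H⁺] = 3.5098e-03. Percent = (3.5098e-03/0.028) × 100

Percent ionization = 12.5%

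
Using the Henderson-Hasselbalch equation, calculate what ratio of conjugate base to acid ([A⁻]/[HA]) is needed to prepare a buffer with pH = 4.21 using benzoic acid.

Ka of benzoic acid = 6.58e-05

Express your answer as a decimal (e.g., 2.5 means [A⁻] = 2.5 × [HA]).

pKa = -log(6.58e-05) = 4.1818. pH = pKa + log([A⁻]/[HA]), so log([A⁻]/[HA]) = pH − pKa = 4.21 − 4.1818 = 0.0282. [A⁻]/[HA] = 10^(0.0282) = 1.07

[A⁻]/[HA] = 1.07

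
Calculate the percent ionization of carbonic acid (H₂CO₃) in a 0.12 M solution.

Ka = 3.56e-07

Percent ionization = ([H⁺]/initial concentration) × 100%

Using Ka equilibrium: x² + Ka×x - Ka×C = 0. Solving: [H⁺] = 2.0651e-04. Percent = (2.0651e-04/0.12) × 100

Percent ionization = 0.172%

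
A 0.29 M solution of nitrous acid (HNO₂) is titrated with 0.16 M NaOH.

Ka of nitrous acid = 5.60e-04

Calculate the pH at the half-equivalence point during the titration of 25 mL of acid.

At half-equivalence [HA] = [A⁻], so Henderson-Hasselbalch gives pH = pKa = -log(5.60e-04) = 3.25.

pH = pKa = 3.25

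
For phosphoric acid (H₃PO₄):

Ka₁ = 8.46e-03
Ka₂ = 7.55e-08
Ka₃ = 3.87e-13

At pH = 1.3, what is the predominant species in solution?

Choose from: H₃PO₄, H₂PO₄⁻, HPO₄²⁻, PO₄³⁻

pKa₁ = 2.07, pKa₂ = 7.12, pKa₃ = 12.41. For a polyprotic acid the predominant species crosses at each pKa: below pKa_n the protonated form dominates, above it the deprotonated form does. At pH = 1.3, the predominant species is H₃PO₄.

H₃PO₄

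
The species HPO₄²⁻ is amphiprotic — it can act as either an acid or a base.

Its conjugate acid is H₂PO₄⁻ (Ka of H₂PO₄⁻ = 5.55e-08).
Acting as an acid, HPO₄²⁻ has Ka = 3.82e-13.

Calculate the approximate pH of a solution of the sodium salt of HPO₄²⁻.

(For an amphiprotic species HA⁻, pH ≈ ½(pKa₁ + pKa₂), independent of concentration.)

pKa₁ = -log(5.55e-08) = 7.26; pKa₂ = -log(3.82e-13) = 12.42. For an amphiprotic species, pH ≈ ½(pKa₁ + pKa₂) = ½(7.26 + 12.42) = 9.84.

pH = 9.84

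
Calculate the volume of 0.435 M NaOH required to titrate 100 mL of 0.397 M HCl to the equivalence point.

At equivalence: moles acid = moles base. moles HCl = 0.397 × 100/1000 = 0.0397 mol. V_base = moles / 0.435 × 1000 = 91.3 mL.

V_{base} = 91.3 mL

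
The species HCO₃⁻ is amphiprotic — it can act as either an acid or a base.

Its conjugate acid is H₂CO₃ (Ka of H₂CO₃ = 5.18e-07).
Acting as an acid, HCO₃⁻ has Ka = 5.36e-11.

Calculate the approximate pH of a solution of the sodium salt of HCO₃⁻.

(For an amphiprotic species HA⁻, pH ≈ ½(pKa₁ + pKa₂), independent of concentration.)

pKa₁ = -log(5.18e-07) = 6.29; pKa₂ = -log(5.36e-11) = 10.27. For an amphiprotic species, pH ≈ ½(pKa₁ + pKa₂) = ½(6.29 + 10.27) = 8.28.

pH = 8.28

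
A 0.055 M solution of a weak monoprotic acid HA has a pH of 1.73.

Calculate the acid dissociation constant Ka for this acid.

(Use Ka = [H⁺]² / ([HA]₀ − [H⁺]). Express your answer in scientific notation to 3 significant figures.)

[H⁺] = 10^(−pH) = 10^(−1.73) = 1.862e-02 M. For HA ⇌ H⁺ + A⁻, Ka = [H⁺][A⁻]/[HA] = [H⁺]² / ([HA]₀ − [H⁺]) = (1.862e-02)² / (0.055 − 1.862e-02) = 9.53e-03.

K_a = 9.53e-03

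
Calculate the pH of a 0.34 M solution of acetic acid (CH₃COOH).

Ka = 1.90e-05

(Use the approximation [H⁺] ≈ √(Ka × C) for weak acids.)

[H⁺] = √(Ka × C) = √(1.90e-05 × 0.34) = 2.5417e-03. pH = -log(2.5417e-03)

pH = 2.59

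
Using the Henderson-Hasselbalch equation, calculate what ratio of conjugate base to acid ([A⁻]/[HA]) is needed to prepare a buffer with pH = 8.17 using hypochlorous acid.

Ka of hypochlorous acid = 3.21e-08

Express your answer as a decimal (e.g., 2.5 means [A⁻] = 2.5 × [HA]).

pKa = -log(3.21e-08) = 7.4935. pH = pKa + log([A⁻]/[HA]), so log([A⁻]/[HA]) = pH − pKa = 8.17 − 7.4935 = 0.6765. [A⁻]/[HA] = 10^(0.6765) = 4.75

[A⁻]/[HA] = 4.75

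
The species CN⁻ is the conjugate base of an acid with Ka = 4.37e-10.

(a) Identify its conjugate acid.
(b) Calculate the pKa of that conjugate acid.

(a) The conjugate acid is formed by adding one H⁺ to CN⁻, giving HCN. (b) pKa = -log(Ka) = -log(4.37e-10) = 9.36.

Conjugate acid: HCN; pK_a = 9.36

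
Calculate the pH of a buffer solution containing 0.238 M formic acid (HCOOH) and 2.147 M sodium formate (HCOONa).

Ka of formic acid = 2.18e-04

pKa = -log(2.18e-04) = 3.66. pH = pKa + log([A⁻]/[HA]) = 3.66 + log(2.147/0.238)

pH = 4.62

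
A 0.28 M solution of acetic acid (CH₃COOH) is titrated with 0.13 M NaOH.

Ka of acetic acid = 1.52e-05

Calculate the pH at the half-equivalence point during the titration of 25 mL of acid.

At half-equivalence [HA] = [A⁻], so Henderson-Hasselbalch gives pH = pKa = -log(1.52e-05) = 4.82.

pH = pKa = 4.82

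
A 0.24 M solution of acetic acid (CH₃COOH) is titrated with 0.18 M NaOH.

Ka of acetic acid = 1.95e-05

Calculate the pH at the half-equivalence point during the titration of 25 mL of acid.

At half-equivalence [HA] = [A⁻], so Henderson-Hasselbalch gives pH = pKa = -log(1.95e-05) = 4.71.

pH = pKa = 4.71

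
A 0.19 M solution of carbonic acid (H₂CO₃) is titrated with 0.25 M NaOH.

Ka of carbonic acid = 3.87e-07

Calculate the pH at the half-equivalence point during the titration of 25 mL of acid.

At half-equivalence [HA] = [A⁻], so Henderson-Hasselbalch gives pH = pKa = -log(3.87e-07) = 6.41.

pH = pKa = 6.41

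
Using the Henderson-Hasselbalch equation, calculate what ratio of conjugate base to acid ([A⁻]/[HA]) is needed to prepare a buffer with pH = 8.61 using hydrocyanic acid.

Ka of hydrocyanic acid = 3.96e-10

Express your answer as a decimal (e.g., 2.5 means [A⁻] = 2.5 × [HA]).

pKa = -log(3.96e-10) = 9.4023. pH = pKa + log([A⁻]/[HA]), so log([A⁻]/[HA]) = pH − pKa = 8.61 − 9.4023 = -0.7923. [A⁻]/[HA] = 10^(-0.7923) = 0.161

[A⁻]/[HA] = 0.161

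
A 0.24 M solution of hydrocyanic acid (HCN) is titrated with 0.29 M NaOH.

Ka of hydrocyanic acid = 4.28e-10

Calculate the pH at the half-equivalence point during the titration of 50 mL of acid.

At half-equivalence [HA] = [A⁻], so Henderson-Hasselbalch gives pH = pKa = -log(4.28e-10) = 9.37.

pH = pKa = 9.37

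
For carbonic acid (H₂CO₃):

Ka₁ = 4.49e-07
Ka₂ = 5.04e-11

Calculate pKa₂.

pKa₂ = -log(Ka₂) = -log(5.04e-11) = 10.30.

pK_{a2} = 10.30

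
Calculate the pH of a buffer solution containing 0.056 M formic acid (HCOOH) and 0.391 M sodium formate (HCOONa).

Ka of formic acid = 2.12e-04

pKa = -log(2.12e-04) = 3.67. pH = pKa + log([A⁻]/[HA]) = 3.67 + log(0.391/0.056)

pH = 4.52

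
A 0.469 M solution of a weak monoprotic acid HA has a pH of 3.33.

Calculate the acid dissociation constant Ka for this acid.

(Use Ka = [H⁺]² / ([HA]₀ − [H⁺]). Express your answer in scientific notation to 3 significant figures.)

[H⁺] = 10^(−pH) = 10^(−3.33) = 4.677e-04 M. For HA ⇌ H⁺ + A⁻, Ka = [H⁺][A⁻]/[HA] = [H⁺]² / ([HA]₀ − [H⁺]) = (4.677e-04)² / (0.469 − 4.677e-04) = 4.67e-07.

K_a = 4.67e-07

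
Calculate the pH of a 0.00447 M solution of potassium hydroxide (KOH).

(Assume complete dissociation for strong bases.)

[OH⁻] = 0.00447 M for strong base. pOH = -log[OH⁻] = 2.35, pH = 14 - pOH

pH = 11.65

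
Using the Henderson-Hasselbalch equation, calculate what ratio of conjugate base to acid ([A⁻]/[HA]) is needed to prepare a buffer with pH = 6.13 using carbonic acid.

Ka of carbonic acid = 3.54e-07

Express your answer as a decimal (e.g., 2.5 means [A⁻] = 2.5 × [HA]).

pKa = -log(3.54e-07) = 6.4510. pH = pKa + log([A⁻]/[HA]), so log([A⁻]/[HA]) = pH − pKa = 6.13 − 6.4510 = -0.3210. [A⁻]/[HA] = 10^(-0.3210) = 0.478

[A⁻]/[HA] = 0.478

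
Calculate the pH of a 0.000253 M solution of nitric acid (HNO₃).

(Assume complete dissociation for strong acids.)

[H⁺] = 0.000253 M for strong acid. pH = -log[H⁺] = -log(0.000253)

pH = 3.60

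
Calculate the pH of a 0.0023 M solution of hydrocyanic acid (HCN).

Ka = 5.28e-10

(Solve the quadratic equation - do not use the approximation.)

x² + Ka×x - Ka×C = 0. Using quadratic formula: [H⁺] = 1.1017e-06

pH = 5.96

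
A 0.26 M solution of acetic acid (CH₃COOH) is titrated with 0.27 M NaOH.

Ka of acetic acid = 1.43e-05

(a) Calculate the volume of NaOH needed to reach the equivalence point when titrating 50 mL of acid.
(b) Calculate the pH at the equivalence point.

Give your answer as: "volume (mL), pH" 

moles acid = 0.26 × 50/1000 = 0.013 mol; V_base = moles/0.27 × 1000 = 48.1 mL. At equivalence only the conjugate base is present: [A⁻] = 0.013/0.098 = 1.3245e-01 M. Kb = Kw/Ka = 6.99e-10; [OH⁻] = √(Kb × [A⁻]) = 9.6242e-06; pOH = 5.02; pH = 14 - pOH = 8.98.

V = 48.1 mL, pH = 8.98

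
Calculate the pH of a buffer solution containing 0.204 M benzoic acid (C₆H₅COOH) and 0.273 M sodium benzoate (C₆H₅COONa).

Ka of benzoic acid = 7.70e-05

pKa = -log(7.70e-05) = 4.11. pH = pKa + log([A⁻]/[HA]) = 4.11 + log(0.273/0.204)

pH = 4.24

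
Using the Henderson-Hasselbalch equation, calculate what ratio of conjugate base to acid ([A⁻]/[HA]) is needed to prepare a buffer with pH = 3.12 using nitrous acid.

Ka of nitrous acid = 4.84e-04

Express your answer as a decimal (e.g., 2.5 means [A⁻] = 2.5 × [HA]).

pKa = -log(4.84e-04) = 3.3152. pH = pKa + log([A⁻]/[HA]), so log([A⁻]/[HA]) = pH − pKa = 3.12 − 3.3152 = -0.1952. [A⁻]/[HA] = 10^(-0.1952) = 0.638

[A⁻]/[HA] = 0.638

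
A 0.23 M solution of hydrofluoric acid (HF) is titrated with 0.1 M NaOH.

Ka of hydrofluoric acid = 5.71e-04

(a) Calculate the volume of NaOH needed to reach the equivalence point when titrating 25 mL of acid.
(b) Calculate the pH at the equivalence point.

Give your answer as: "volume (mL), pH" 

moles acid = 0.23 × 25/1000 = 0.00575 mol; V_base = moles/0.1 × 1000 = 57.5 mL. At equivalence only the conjugate base is present: [A⁻] = 0.00575/0.083 = 6.9697e-02 M. Kb = Kw/Ka = 1.75e-11; [OH⁻] = √(Kb × [A⁻]) = 1.1048e-06; pOH = 5.96; pH = 14 - pOH = 8.04.

V = 57.5 mL, pH = 8.04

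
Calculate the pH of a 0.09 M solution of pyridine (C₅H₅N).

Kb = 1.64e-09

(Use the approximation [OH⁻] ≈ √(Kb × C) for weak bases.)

[OH⁻] = √(Kb × C) = √(1.64e-09 × 0.09) = 1.2149e-05. pOH = 4.92, pH = 14 - pOH

pH = 9.08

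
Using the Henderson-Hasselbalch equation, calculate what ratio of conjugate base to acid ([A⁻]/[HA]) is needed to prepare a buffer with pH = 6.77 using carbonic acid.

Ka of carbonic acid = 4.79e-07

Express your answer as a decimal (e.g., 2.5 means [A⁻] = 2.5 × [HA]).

pKa = -log(4.79e-07) = 6.3197. pH = pKa + log([A⁻]/[HA]), so log([A⁻]/[HA]) = pH − pKa = 6.77 − 6.3197 = 0.4503. [A⁻]/[HA] = 10^(0.4503) = 2.82

[A⁻]/[HA] = 2.82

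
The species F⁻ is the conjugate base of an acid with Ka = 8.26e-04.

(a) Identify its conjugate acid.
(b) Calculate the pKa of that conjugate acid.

(a) The conjugate acid is formed by adding one H⁺ to F⁻, giving HF. (b) pKa = -log(Ka) = -log(8.26e-04) = 3.08.

Conjugate acid: HF; pK_a = 3.08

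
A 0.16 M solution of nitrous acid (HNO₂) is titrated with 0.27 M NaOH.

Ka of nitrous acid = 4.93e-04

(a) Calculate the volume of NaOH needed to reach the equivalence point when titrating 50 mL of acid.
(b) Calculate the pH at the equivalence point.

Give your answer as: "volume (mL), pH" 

moles acid = 0.16 × 50/1000 = 0.008 mol; V_base = moles/0.27 × 1000 = 29.6 mL. At equivalence only the conjugate base is present: [A⁻] = 0.008/0.080 = 1.0047e-01 M. Kb = Kw/Ka = 2.03e-11; [OH⁻] = √(Kb × [A⁻]) = 1.4275e-06; pOH = 5.85; pH = 14 - pOH = 8.15.

V = 29.6 mL, pH = 8.15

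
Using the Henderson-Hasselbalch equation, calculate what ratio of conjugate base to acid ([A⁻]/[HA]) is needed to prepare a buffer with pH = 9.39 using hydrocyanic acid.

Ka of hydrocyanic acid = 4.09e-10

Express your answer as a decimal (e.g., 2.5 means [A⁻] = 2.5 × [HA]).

pKa = -log(4.09e-10) = 9.3883. pH = pKa + log([A⁻]/[HA]), so log([A⁻]/[HA]) = pH − pKa = 9.39 − 9.3883 = 0.0017. [A⁻]/[HA] = 10^(0.0017) = 1.00

[A⁻]/[HA] = 1.00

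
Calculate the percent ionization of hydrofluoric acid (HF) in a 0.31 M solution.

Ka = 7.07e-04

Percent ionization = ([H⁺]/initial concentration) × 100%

Using Ka equilibrium: x² + Ka×x - Ka×C = 0. Solving: [H⁺] = 1.4455e-02. Percent = (1.4455e-02/0.31) × 100

Percent ionization = 4.66%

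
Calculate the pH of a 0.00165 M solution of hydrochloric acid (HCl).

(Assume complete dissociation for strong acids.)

[H⁺] = 0.00165 M for strong acid. pH = -log[H⁺] = -log(0.00165)

pH = 2.78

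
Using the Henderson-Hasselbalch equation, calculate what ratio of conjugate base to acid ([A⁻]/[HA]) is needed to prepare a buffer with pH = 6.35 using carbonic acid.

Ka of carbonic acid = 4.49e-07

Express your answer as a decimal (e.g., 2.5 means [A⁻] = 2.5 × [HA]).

pKa = -log(4.49e-07) = 6.3478. pH = pKa + log([A⁻]/[HA]), so log([A⁻]/[HA]) = pH − pKa = 6.35 − 6.3478 = 0.0022. [A⁻]/[HA] = 10^(0.0022) = 1.01

[A⁻]/[HA] = 1.01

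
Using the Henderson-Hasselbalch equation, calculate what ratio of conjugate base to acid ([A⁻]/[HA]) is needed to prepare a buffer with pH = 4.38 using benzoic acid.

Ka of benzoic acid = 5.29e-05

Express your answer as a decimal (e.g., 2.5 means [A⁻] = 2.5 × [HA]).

pKa = -log(5.29e-05) = 4.2765. pH = pKa + log([A⁻]/[HA]), so log([A⁻]/[HA]) = pH − pKa = 4.38 − 4.2765 = 0.1035. [A⁻]/[HA] = 10^(0.1035) = 1.27

[A⁻]/[HA] = 1.27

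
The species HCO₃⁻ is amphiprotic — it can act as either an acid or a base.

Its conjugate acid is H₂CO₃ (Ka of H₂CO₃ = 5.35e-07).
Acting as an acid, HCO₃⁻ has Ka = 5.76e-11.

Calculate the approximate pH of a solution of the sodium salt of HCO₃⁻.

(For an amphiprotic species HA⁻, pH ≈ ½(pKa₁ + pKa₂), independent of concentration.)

pKa₁ = -log(5.35e-07) = 6.27; pKa₂ = -log(5.76e-11) = 10.24. For an amphiprotic species, pH ≈ ½(pKa₁ + pKa₂) = ½(6.27 + 10.24) = 8.26.

pH = 8.26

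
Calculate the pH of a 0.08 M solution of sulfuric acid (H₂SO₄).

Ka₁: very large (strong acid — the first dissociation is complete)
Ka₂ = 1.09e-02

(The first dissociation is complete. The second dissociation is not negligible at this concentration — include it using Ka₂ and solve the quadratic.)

First dissociation is complete: [H⁺]₀ = [HSO₄⁻]₀ = C = 0.08 M. Second dissociation HSO₄⁻ ⇌ H⁺ + SO₄²⁻: let x = [SO₄²⁻]. Ka₂ = (C + x)·x / (C − x) = 1.09e-02 → x² + (C + Ka₂)·x − Ka₂·C = 0 → x² + 0.09090·x − 8.720e-04 = 0. x = (−0.09090 + √(0.09090² + 4 × 8.720e-04)) / 2 = 8.7506e-03 M. [H⁺] = C + x = 0.08 + 8.7506e-03 = 8.8751e-02 M. pH = -log(8.8751e-02) = 1.05.

pH = 1.05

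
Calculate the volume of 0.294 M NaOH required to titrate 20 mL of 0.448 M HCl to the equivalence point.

At equivalence: moles acid = moles base. moles HCl = 0.448 × 20/1000 = 0.00896 mol. V_base = moles / 0.294 × 1000 = 30.5 mL.

V_{base} = 30.5 mL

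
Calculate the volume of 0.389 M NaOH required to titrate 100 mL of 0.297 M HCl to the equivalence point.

At equivalence: moles acid = moles base. moles HCl = 0.297 × 100/1000 = 0.0297 mol. V_base = moles / 0.389 × 1000 = 76.3 mL.

V_{base} = 76.3 mL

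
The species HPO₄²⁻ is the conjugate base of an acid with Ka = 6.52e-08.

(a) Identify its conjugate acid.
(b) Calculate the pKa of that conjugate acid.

(a) The conjugate acid is formed by adding one H⁺ to HPO₄²⁻, giving H₂PO₄⁻. (b) pKa = -log(Ka) = -log(6.52e-08) = 7.19.

Conjugate acid: H₂PO₄⁻; pK_a = 7.19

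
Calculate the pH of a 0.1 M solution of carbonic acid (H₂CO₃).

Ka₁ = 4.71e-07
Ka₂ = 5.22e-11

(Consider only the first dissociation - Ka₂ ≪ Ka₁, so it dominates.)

First dissociation dominates. From Ka₁ = [H⁺][HA⁻]/[H₂A], x² + Ka₁·x − Ka₁·C = 0 with C = 0.1 M and Ka₁ = 4.71e-07. Solving: [H⁺] = (−Ka₁ + √(Ka₁² + 4·Ka₁·C)) / 2 = 2.1679e-04 M. pH = -log(2.1679e-04) = 3.66.

pH = 3.66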